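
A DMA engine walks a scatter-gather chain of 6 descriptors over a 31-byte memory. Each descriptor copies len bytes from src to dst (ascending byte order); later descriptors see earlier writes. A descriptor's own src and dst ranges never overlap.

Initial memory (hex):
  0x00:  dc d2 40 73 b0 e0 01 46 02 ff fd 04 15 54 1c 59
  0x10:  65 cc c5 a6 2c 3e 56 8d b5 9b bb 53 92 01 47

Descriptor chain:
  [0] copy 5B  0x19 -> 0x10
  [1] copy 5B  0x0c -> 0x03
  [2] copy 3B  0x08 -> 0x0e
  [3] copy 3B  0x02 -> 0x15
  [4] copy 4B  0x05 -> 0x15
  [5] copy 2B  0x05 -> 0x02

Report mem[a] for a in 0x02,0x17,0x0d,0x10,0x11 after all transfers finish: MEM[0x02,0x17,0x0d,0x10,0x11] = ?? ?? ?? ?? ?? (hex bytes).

D0: mem[0x10..0x14] <- [9b bb 53 92 01]
D1: mem[0x03..0x07] <- [15 54 1c 59 9b]
D2: mem[0x0e..0x10] <- [02 ff fd]
D3: mem[0x15..0x17] <- [40 15 54]
D4: mem[0x15..0x18] <- [1c 59 9b 02]
D5: mem[0x02..0x03] <- [1c 59]
query mem[0x02]=0x1c, mem[0x17]=0x9b, mem[0x0d]=0x54, mem[0x10]=0xfd, mem[0x11]=0xbb

MEM[0x02,0x17,0x0d,0x10,0x11] = 1c 9b 54 fd bb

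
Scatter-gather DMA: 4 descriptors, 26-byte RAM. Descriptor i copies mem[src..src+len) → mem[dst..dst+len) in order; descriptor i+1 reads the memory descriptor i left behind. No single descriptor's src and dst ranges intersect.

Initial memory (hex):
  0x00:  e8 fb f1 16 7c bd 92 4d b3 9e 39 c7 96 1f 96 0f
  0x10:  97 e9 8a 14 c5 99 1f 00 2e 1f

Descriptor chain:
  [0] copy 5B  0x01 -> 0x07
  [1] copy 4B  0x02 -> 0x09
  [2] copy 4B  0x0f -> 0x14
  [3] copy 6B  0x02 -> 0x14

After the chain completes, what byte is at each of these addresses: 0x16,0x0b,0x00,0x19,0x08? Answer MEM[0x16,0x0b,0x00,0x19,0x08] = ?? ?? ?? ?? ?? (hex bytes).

[0] 0x01->0x07 len=5 : fb f1 16 7c bd
[1] 0x02->0x09 len=4 : f1 16 7c bd
[2] 0x0f->0x14 len=4 : 0f 97 e9 8a
[3] 0x02->0x14 len=6 : f1 16 7c bd 92 fb
query mem[0x16]=0x7c, mem[0x0b]=0x7c, mem[0x00]=0xe8, mem[0x19]=0xfb, mem[0x08]=0xf1

MEM[0x16,0x0b,0x00,0x19,0x08] = 7c 7c e8 fb f1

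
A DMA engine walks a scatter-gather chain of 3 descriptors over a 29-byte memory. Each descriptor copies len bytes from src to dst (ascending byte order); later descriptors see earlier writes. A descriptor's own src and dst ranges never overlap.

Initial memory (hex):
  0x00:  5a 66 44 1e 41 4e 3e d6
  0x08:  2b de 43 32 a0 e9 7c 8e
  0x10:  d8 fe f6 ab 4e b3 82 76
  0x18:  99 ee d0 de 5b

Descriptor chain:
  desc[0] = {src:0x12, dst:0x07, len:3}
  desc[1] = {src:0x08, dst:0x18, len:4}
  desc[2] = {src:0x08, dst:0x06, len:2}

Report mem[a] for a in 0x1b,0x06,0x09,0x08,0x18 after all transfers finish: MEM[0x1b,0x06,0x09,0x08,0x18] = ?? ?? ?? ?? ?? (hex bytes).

MEM[0x1b,0x06,0x09,0x08,0x18] = 32 ab 4e ab ab

D0: mem[0x07..0x09] <- [f6 ab 4e]
D1: mem[0x18..0x1b] <- [ab 4e 43 32]
D2: mem[0x06..0x07] <- [ab 4e]
query mem[0x1b]=0x32, mem[0x06]=0xab, mem[0x09]=0x4e, mem[0x08]=0xab, mem[0x18]=0xab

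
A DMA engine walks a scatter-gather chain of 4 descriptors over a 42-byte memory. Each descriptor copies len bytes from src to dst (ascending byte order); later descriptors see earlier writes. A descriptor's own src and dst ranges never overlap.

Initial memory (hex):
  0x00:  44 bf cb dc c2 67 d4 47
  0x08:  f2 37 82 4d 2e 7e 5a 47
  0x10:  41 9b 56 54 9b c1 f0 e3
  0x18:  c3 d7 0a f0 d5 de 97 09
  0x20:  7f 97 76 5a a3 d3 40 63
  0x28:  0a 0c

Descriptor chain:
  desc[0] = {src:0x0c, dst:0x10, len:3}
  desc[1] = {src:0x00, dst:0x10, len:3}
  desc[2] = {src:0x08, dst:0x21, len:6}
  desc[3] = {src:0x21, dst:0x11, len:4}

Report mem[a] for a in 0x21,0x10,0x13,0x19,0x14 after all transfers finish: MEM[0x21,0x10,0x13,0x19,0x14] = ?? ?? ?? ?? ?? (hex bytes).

#0 dst[0x10+3] := {0x2e,0x7e,0x5a}
#1 dst[0x10+3] := {0x44,0xbf,0xcb}
#2 dst[0x21+6] := {0xf2,0x37,0x82,0x4d,0x2e,0x7e}
#3 dst[0x11+4] := {0xf2,0x37,0x82,0x4d}
query mem[0x21]=0xf2, mem[0x10]=0x44, mem[0x13]=0x82, mem[0x19]=0xd7, mem[0x14]=0x4d

MEM[0x21,0x10,0x13,0x19,0x14] = f2 44 82 d7 4d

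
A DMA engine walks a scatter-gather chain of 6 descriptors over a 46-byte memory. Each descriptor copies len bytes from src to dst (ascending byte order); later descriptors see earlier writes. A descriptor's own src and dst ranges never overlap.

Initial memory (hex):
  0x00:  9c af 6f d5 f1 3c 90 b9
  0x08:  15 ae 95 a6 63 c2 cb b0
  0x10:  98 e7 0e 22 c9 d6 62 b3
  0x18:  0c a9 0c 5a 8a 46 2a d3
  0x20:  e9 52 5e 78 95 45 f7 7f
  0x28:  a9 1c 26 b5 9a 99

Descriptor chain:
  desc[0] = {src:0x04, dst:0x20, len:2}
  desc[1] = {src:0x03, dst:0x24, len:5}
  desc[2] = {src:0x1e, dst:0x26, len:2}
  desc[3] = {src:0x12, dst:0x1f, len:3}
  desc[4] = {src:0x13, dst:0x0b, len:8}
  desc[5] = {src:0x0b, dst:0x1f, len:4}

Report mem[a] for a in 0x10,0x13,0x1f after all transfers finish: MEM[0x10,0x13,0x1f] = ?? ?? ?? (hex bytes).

MEM[0x10,0x13,0x1f] = 0c 22 22

#0 dst[0x20+2] := {0xf1,0x3c}
#1 dst[0x24+5] := {0xd5,0xf1,0x3c,0x90,0xb9}
#2 dst[0x26+2] := {0x2a,0xd3}
#3 dst[0x1f+3] := {0x0e,0x22,0xc9}
#4 dst[0x0b+8] := {0x22,0xc9,0xd6,0x62,0xb3,0x0c,0xa9,0x0c}
#5 dst[0x1f+4] := {0x22,0xc9,0xd6,0x62}
query mem[0x10]=0x0c, mem[0x13]=0x22, mem[0x1f]=0x22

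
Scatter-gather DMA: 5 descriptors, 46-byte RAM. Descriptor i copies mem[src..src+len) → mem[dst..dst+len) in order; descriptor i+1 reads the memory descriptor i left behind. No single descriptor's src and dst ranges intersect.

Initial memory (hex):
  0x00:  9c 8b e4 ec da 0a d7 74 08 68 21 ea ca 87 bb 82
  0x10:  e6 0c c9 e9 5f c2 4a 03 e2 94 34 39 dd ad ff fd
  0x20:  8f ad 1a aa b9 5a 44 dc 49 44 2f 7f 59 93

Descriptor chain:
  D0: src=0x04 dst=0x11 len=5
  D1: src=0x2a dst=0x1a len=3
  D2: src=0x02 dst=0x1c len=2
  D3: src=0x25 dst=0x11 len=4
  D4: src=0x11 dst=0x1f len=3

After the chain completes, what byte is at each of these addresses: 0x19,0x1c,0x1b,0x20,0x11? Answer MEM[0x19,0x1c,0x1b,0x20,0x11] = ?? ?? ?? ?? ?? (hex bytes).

D0: mem[0x11..0x15] <- [da 0a d7 74 08]
D1: mem[0x1a..0x1c] <- [2f 7f 59]
D2: mem[0x1c..0x1d] <- [e4 ec]
D3: mem[0x11..0x14] <- [5a 44 dc 49]
D4: mem[0x1f..0x21] <- [5a 44 dc]
query mem[0x19]=0x94, mem[0x1c]=0xe4, mem[0x1b]=0x7f, mem[0x20]=0x44, mem[0x11]=0x5a

MEM[0x19,0x1c,0x1b,0x20,0x11] = 94 e4 7f 44 5a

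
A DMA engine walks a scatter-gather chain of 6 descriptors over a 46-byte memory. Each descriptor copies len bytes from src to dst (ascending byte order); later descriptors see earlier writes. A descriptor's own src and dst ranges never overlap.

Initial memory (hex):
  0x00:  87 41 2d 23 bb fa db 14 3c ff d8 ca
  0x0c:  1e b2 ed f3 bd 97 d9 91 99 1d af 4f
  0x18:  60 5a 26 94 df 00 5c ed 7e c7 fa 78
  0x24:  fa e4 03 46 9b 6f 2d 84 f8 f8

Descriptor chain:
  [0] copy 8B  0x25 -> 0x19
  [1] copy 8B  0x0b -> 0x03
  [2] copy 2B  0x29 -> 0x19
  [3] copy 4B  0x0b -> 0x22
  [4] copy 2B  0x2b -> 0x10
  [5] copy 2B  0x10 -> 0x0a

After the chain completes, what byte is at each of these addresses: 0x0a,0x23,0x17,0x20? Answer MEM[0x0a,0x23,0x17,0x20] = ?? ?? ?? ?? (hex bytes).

[0] 0x25->0x19 len=8 : e4 03 46 9b 6f 2d 84 f8
[1] 0x0b->0x03 len=8 : ca 1e b2 ed f3 bd 97 d9
[2] 0x29->0x19 len=2 : 6f 2d
[3] 0x0b->0x22 len=4 : ca 1e b2 ed
[4] 0x2b->0x10 len=2 : 84 f8
[5] 0x10->0x0a len=2 : 84 f8
query mem[0x0a]=0x84, mem[0x23]=0x1e, mem[0x17]=0x4f, mem[0x20]=0xf8

MEM[0x0a,0x23,0x17,0x20] = 84 1e 4f f8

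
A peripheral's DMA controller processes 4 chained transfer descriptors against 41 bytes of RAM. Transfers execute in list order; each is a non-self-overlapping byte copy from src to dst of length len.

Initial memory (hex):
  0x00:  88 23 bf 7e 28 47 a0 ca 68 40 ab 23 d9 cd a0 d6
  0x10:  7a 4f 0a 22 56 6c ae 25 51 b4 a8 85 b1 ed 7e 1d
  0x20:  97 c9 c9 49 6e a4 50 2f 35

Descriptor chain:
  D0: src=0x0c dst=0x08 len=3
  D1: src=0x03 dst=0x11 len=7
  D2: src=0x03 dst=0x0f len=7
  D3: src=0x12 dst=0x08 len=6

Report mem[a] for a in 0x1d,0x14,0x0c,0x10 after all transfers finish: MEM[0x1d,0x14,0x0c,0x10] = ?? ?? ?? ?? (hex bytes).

[0] 0x0c->0x08 len=3 : d9 cd a0
[1] 0x03->0x11 len=7 : 7e 28 47 a0 ca d9 cd
[2] 0x03->0x0f len=7 : 7e 28 47 a0 ca d9 cd
[3] 0x12->0x08 len=6 : a0 ca d9 cd d9 cd
query mem[0x1d]=0xed, mem[0x14]=0xd9, mem[0x0c]=0xd9, mem[0x10]=0x28

MEM[0x1d,0x14,0x0c,0x10] = ed d9 d9 28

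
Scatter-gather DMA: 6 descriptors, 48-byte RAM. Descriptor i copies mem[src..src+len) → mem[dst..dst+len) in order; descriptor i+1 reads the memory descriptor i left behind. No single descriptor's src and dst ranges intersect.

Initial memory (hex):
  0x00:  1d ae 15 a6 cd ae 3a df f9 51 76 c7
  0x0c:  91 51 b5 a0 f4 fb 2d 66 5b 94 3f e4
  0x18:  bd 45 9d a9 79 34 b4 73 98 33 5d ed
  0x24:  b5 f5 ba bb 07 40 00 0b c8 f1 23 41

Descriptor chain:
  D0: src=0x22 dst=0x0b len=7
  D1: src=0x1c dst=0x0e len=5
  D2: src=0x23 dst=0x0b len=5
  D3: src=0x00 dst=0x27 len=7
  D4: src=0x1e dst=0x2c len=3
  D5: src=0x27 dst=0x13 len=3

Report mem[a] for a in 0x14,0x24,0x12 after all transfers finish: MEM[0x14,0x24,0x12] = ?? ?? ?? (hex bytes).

  after D0: wrote 7B at 0x0b = 5dedb5f5babb07
  after D1: wrote 5B at 0x0e = 7934b47398
  after D2: wrote 5B at 0x0b = edb5f5babb
  after D3: wrote 7B at 0x27 = 1dae15a6cdae3a
  after D4: wrote 3B at 0x2c = b47398
  after D5: wrote 3B at 0x13 = 1dae15
query mem[0x14]=0xae, mem[0x24]=0xb5, mem[0x12]=0x98

MEM[0x14,0x24,0x12] = ae b5 98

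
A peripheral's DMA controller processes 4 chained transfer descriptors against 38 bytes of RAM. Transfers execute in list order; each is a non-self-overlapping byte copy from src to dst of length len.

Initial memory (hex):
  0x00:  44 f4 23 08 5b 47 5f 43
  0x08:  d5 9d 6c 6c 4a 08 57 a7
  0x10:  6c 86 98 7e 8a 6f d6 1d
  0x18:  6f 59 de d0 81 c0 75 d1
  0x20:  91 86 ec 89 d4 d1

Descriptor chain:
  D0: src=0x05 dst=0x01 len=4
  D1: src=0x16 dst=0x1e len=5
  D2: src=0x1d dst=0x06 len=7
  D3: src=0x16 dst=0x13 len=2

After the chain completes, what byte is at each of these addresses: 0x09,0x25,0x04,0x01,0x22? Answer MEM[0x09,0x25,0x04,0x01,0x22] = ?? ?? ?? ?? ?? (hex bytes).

#0 dst[0x01+4] := {0x47,0x5f,0x43,0xd5}
#1 dst[0x1e+5] := {0xd6,0x1d,0x6f,0x59,0xde}
#2 dst[0x06+7] := {0xc0,0xd6,0x1d,0x6f,0x59,0xde,0x89}
#3 dst[0x13+2] := {0xd6,0x1d}
query mem[0x09]=0x6f, mem[0x25]=0xd1, mem[0x04]=0xd5, mem[0x01]=0x47, mem[0x22]=0xde

MEM[0x09,0x25,0x04,0x01,0x22] = 6f d1 d5 47 de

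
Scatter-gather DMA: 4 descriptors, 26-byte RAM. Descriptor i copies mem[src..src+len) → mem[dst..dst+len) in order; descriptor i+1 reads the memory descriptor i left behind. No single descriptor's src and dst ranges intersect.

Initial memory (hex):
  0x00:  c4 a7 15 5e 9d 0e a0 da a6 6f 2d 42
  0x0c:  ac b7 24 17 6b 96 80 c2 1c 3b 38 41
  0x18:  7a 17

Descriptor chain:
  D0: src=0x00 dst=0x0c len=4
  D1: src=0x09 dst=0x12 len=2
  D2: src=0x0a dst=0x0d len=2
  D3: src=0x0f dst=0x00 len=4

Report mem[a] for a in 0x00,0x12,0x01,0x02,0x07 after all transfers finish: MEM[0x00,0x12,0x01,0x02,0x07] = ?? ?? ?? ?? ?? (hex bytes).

MEM[0x00,0x12,0x01,0x02,0x07] = 5e 6f 6b 96 da

#0 dst[0x0c+4] := {0xc4,0xa7,0x15,0x5e}
#1 dst[0x12+2] := {0x6f,0x2d}
#2 dst[0x0d+2] := {0x2d,0x42}
#3 dst[0x00+4] := {0x5e,0x6b,0x96,0x6f}
query mem[0x00]=0x5e, mem[0x12]=0x6f, mem[0x01]=0x6b, mem[0x02]=0x96, mem[0x07]=0xda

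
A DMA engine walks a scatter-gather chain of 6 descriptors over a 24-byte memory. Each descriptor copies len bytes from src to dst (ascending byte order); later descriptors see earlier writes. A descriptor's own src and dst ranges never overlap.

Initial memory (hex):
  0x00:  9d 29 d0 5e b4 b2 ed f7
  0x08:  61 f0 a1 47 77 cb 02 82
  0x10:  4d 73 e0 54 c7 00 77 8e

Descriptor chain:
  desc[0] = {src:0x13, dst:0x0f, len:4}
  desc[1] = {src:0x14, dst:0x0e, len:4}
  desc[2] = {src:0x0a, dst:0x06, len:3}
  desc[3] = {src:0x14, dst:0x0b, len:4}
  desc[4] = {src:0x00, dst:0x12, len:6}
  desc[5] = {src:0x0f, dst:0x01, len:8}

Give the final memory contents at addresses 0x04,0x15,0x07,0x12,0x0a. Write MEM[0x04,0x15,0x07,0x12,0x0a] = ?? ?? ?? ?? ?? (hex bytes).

D0: mem[0x0f..0x12] <- [54 c7 00 77]
D1: mem[0x0e..0x11] <- [c7 00 77 8e]
D2: mem[0x06..0x08] <- [a1 47 77]
D3: mem[0x0b..0x0e] <- [c7 00 77 8e]
D4: mem[0x12..0x17] <- [9d 29 d0 5e b4 b2]
D5: mem[0x01..0x08] <- [00 77 8e 9d 29 d0 5e b4]
query mem[0x04]=0x9d, mem[0x15]=0x5e, mem[0x07]=0x5e, mem[0x12]=0x9d, mem[0x0a]=0xa1

MEM[0x04,0x15,0x07,0x12,0x0a] = 9d 5e 5e 9d a1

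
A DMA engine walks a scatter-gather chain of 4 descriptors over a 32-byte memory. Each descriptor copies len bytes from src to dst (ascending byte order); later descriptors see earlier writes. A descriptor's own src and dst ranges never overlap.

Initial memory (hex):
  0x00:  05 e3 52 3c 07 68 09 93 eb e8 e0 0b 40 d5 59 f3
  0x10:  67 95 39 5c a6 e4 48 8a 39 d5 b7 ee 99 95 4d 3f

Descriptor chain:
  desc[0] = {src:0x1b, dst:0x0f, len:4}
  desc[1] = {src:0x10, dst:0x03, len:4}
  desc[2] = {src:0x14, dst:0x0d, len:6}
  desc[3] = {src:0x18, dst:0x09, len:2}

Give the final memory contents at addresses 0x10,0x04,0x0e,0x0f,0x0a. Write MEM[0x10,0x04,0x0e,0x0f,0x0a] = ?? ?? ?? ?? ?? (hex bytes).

  after D0: wrote 4B at 0x0f = ee99954d
  after D1: wrote 4B at 0x03 = 99954d5c
  after D2: wrote 6B at 0x0d = a6e4488a39d5
  after D3: wrote 2B at 0x09 = 39d5
query mem[0x10]=0x8a, mem[0x04]=0x95, mem[0x0e]=0xe4, mem[0x0f]=0x48, mem[0x0a]=0xd5

MEM[0x10,0x04,0x0e,0x0f,0x0a] = 8a 95 e4 48 d5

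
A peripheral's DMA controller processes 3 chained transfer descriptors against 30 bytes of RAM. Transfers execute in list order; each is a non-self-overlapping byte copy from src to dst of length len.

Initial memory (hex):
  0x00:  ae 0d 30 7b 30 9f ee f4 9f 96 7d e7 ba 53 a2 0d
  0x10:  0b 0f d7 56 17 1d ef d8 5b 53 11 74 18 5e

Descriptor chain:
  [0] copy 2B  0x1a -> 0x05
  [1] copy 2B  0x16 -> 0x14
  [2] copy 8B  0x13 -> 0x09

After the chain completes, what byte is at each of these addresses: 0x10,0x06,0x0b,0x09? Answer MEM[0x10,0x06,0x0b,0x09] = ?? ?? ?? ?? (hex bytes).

MEM[0x10,0x06,0x0b,0x09] = 11 74 d8 56

D0: mem[0x05..0x06] <- [11 74]
D1: mem[0x14..0x15] <- [ef d8]
D2: mem[0x09..0x10] <- [56 ef d8 ef d8 5b 53 11]
query mem[0x10]=0x11, mem[0x06]=0x74, mem[0x0b]=0xd8, mem[0x09]=0x56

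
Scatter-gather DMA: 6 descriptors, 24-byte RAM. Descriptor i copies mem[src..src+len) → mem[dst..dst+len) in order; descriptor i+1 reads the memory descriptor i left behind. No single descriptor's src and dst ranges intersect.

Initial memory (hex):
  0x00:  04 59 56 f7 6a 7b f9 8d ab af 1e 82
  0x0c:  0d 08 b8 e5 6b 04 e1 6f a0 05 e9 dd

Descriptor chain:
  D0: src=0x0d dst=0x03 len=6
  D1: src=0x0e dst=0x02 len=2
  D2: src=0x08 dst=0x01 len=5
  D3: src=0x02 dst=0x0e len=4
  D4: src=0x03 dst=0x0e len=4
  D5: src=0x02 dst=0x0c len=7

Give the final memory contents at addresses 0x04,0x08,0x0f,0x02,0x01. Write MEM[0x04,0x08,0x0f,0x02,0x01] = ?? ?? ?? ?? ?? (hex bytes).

[0] 0x0d->0x03 len=6 : 08 b8 e5 6b 04 e1
[1] 0x0e->0x02 len=2 : b8 e5
[2] 0x08->0x01 len=5 : e1 af 1e 82 0d
[3] 0x02->0x0e len=4 : af 1e 82 0d
[4] 0x03->0x0e len=4 : 1e 82 0d 6b
[5] 0x02->0x0c len=7 : af 1e 82 0d 6b 04 e1
query mem[0x04]=0x82, mem[0x08]=0xe1, mem[0x0f]=0x0d, mem[0x02]=0xaf, mem[0x01]=0xe1

MEM[0x04,0x08,0x0f,0x02,0x01] = 82 e1 0d af e1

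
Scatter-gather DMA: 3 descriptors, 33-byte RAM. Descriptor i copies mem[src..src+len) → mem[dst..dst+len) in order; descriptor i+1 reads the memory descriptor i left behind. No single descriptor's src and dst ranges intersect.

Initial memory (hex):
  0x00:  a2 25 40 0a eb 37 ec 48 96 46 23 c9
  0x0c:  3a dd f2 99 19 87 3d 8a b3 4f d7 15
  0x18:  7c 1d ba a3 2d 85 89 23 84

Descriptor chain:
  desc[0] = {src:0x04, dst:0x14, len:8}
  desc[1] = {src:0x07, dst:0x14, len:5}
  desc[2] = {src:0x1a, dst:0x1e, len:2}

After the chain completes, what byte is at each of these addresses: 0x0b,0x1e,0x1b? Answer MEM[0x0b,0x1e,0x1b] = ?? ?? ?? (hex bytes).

MEM[0x0b,0x1e,0x1b] = c9 23 c9

#0 dst[0x14+8] := {0xeb,0x37,0xec,0x48,0x96,0x46,0x23,0xc9}
#1 dst[0x14+5] := {0x48,0x96,0x46,0x23,0xc9}
#2 dst[0x1e+2] := {0x23,0xc9}
query mem[0x0b]=0xc9, mem[0x1e]=0x23, mem[0x1b]=0xc9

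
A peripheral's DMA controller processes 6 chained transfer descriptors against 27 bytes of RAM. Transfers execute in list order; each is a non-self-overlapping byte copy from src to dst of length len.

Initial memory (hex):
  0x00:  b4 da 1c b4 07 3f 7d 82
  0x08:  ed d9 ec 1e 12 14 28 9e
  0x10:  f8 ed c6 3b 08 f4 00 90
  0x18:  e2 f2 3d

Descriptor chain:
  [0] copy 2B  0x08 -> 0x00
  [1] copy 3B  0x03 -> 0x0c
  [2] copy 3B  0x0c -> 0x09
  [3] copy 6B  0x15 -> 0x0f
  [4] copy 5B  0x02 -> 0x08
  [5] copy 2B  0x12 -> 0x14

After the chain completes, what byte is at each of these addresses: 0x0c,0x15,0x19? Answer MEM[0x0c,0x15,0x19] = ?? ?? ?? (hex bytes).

MEM[0x0c,0x15,0x19] = 7d f2 f2

D0: mem[0x00..0x01] <- [ed d9]
D1: mem[0x0c..0x0e] <- [b4 07 3f]
D2: mem[0x09..0x0b] <- [b4 07 3f]
D3: mem[0x0f..0x14] <- [f4 00 90 e2 f2 3d]
D4: mem[0x08..0x0c] <- [1c b4 07 3f 7d]
D5: mem[0x14..0x15] <- [e2 f2]
query mem[0x0c]=0x7d, mem[0x15]=0xf2, mem[0x19]=0xf2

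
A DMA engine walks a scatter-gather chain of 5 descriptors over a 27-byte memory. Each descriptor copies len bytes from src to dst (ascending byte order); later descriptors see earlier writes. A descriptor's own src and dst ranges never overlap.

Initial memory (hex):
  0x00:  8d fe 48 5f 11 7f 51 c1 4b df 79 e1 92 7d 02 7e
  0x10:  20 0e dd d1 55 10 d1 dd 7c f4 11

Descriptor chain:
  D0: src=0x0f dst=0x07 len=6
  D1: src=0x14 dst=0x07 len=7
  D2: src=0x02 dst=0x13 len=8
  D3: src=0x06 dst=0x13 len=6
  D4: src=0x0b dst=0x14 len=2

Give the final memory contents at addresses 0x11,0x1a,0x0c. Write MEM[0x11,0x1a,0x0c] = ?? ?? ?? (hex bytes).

MEM[0x11,0x1a,0x0c] = 0e d1 f4

  after D0: wrote 6B at 0x07 = 7e200eddd155
  after D1: wrote 7B at 0x07 = 5510d1dd7cf411
  after D2: wrote 8B at 0x13 = 485f117f515510d1
  after D3: wrote 6B at 0x13 = 515510d1dd7c
  after D4: wrote 2B at 0x14 = 7cf4
query mem[0x11]=0x0e, mem[0x1a]=0xd1, mem[0x0c]=0xf4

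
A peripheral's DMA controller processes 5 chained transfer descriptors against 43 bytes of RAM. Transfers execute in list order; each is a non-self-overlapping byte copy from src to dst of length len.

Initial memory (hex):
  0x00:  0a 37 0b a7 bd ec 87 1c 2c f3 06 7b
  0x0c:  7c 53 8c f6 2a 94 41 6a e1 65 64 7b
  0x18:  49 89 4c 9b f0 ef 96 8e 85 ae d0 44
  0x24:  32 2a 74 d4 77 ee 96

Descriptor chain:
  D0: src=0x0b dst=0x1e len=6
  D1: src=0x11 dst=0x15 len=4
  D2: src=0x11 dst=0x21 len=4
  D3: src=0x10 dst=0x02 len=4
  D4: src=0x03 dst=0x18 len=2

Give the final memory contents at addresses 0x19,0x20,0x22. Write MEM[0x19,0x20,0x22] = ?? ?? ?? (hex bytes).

MEM[0x19,0x20,0x22] = 41 53 41

[0] 0x0b->0x1e len=6 : 7b 7c 53 8c f6 2a
[1] 0x11->0x15 len=4 : 94 41 6a e1
[2] 0x11->0x21 len=4 : 94 41 6a e1
[3] 0x10->0x02 len=4 : 2a 94 41 6a
[4] 0x03->0x18 len=2 : 94 41
query mem[0x19]=0x41, mem[0x20]=0x53, mem[0x22]=0x41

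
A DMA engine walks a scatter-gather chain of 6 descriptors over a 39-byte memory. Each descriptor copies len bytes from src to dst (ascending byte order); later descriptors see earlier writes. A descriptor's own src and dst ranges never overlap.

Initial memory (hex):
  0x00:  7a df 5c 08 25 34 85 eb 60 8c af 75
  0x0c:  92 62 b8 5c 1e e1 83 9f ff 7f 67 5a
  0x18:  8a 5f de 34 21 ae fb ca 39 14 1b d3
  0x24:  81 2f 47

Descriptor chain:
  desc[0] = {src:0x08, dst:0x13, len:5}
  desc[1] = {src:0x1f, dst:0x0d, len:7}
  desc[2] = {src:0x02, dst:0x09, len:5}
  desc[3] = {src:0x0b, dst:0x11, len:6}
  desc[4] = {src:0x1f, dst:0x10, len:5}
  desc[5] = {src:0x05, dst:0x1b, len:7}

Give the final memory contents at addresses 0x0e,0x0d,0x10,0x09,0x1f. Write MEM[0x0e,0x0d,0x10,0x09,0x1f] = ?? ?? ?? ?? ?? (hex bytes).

MEM[0x0e,0x0d,0x10,0x09,0x1f] = 39 85 ca 5c 5c

  after D0: wrote 5B at 0x13 = 608caf7592
  after D1: wrote 7B at 0x0d = ca39141bd3812f
  after D2: wrote 5B at 0x09 = 5c08253485
  after D3: wrote 6B at 0x11 = 25348539141b
  after D4: wrote 5B at 0x10 = ca39141bd3
  after D5: wrote 7B at 0x1b = 3485eb605c0825
query mem[0x0e]=0x39, mem[0x0d]=0x85, mem[0x10]=0xca, mem[0x09]=0x5c, mem[0x1f]=0x5c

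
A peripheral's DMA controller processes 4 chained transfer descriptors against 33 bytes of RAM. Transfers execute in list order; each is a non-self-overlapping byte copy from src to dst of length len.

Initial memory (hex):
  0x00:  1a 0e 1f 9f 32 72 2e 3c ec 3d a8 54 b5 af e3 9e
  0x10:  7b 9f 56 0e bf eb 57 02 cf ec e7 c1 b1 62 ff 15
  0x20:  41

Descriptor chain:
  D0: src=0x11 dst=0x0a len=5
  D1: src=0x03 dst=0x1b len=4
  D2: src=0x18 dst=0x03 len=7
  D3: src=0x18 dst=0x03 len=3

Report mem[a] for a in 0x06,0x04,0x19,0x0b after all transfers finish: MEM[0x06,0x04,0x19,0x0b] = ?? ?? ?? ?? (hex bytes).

#0 dst[0x0a+5] := {0x9f,0x56,0x0e,0xbf,0xeb}
#1 dst[0x1b+4] := {0x9f,0x32,0x72,0x2e}
#2 dst[0x03+7] := {0xcf,0xec,0xe7,0x9f,0x32,0x72,0x2e}
#3 dst[0x03+3] := {0xcf,0xec,0xe7}
query mem[0x06]=0x9f, mem[0x04]=0xec, mem[0x19]=0xec, mem[0x0b]=0x56

MEM[0x06,0x04,0x19,0x0b] = 9f ec ec 56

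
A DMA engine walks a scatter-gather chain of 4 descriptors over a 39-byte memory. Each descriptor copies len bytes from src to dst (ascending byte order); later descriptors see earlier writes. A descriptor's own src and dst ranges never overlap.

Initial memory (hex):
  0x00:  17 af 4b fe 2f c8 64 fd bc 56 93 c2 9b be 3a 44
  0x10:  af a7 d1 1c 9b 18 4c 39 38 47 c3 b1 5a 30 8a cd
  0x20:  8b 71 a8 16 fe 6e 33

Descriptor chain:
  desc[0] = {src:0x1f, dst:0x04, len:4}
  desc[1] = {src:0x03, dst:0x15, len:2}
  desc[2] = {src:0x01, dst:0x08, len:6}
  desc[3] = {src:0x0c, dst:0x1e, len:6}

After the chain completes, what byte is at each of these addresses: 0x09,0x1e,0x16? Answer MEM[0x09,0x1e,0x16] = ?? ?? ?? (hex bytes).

MEM[0x09,0x1e,0x16] = 4b 8b cd

[0] 0x1f->0x04 len=4 : cd 8b 71 a8
[1] 0x03->0x15 len=2 : fe cd
[2] 0x01->0x08 len=6 : af 4b fe cd 8b 71
[3] 0x0c->0x1e len=6 : 8b 71 3a 44 af a7
query mem[0x09]=0x4b, mem[0x1e]=0x8b, mem[0x16]=0xcd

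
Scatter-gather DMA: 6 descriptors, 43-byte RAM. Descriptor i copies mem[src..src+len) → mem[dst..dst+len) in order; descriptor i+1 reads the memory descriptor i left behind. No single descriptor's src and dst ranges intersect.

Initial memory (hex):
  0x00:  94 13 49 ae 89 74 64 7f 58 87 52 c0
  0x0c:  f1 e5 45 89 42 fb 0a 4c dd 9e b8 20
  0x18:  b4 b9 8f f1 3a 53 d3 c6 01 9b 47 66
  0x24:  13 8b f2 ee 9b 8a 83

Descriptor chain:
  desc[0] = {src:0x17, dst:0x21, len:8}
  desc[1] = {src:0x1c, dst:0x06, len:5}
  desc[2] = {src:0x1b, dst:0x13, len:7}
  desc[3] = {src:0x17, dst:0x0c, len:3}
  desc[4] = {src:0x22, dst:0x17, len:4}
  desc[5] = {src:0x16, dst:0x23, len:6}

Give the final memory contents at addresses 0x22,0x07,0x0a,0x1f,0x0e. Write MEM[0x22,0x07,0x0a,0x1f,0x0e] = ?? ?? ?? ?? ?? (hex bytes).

MEM[0x22,0x07,0x0a,0x1f,0x0e] = b4 53 01 c6 20

D0: mem[0x21..0x28] <- [20 b4 b9 8f f1 3a 53 d3]
D1: mem[0x06..0x0a] <- [3a 53 d3 c6 01]
D2: mem[0x13..0x19] <- [f1 3a 53 d3 c6 01 20]
D3: mem[0x0c..0x0e] <- [c6 01 20]
D4: mem[0x17..0x1a] <- [b4 b9 8f f1]
D5: mem[0x23..0x28] <- [d3 b4 b9 8f f1 f1]
query mem[0x22]=0xb4, mem[0x07]=0x53, mem[0x0a]=0x01, mem[0x1f]=0xc6, mem[0x0e]=0x20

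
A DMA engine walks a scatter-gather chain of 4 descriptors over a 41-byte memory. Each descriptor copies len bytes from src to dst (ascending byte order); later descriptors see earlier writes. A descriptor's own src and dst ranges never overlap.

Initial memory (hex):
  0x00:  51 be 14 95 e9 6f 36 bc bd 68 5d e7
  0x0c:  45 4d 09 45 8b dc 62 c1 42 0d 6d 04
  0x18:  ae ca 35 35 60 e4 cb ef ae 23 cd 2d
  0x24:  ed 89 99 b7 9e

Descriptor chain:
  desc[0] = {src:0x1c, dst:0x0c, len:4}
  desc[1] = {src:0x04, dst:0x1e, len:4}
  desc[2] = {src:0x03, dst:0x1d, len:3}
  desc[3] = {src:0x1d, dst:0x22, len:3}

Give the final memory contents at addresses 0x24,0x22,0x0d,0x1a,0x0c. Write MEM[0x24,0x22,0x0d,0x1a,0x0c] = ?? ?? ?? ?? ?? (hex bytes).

  after D0: wrote 4B at 0x0c = 60e4cbef
  after D1: wrote 4B at 0x1e = e96f36bc
  after D2: wrote 3B at 0x1d = 95e96f
  after D3: wrote 3B at 0x22 = 95e96f
query mem[0x24]=0x6f, mem[0x22]=0x95, mem[0x0d]=0xe4, mem[0x1a]=0x35, mem[0x0c]=0x60

MEM[0x24,0x22,0x0d,0x1a,0x0c] = 6f 95 e4 35 60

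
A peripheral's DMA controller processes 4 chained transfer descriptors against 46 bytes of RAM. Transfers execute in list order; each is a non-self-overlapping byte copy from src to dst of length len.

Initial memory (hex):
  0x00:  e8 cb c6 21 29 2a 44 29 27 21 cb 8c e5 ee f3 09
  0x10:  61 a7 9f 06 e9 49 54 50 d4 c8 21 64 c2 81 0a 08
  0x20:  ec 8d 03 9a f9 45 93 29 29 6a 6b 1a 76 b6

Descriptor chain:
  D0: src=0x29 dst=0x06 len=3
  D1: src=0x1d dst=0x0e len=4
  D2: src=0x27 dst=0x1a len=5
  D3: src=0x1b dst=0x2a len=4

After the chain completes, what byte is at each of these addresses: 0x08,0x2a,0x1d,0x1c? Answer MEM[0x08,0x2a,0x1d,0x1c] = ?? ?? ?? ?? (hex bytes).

D0: mem[0x06..0x08] <- [6a 6b 1a]
D1: mem[0x0e..0x11] <- [81 0a 08 ec]
D2: mem[0x1a..0x1e] <- [29 29 6a 6b 1a]
D3: mem[0x2a..0x2d] <- [29 6a 6b 1a]
query mem[0x08]=0x1a, mem[0x2a]=0x29, mem[0x1d]=0x6b, mem[0x1c]=0x6a

MEM[0x08,0x2a,0x1d,0x1c] = 1a 29 6b 6a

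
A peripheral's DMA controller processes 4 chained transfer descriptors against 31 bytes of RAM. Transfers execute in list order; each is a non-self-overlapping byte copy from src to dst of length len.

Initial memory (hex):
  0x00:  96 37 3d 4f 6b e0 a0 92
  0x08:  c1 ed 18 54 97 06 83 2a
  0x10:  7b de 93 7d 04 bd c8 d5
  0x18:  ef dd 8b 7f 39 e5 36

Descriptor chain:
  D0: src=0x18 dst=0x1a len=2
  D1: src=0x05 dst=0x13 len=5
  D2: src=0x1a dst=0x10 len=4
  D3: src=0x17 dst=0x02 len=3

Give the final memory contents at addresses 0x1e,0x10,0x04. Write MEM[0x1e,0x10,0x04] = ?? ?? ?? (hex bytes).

  after D0: wrote 2B at 0x1a = efdd
  after D1: wrote 5B at 0x13 = e0a092c1ed
  after D2: wrote 4B at 0x10 = efdd39e5
  after D3: wrote 3B at 0x02 = edefdd
query mem[0x1e]=0x36, mem[0x10]=0xef, mem[0x04]=0xdd

MEM[0x1e,0x10,0x04] = 36 ef dd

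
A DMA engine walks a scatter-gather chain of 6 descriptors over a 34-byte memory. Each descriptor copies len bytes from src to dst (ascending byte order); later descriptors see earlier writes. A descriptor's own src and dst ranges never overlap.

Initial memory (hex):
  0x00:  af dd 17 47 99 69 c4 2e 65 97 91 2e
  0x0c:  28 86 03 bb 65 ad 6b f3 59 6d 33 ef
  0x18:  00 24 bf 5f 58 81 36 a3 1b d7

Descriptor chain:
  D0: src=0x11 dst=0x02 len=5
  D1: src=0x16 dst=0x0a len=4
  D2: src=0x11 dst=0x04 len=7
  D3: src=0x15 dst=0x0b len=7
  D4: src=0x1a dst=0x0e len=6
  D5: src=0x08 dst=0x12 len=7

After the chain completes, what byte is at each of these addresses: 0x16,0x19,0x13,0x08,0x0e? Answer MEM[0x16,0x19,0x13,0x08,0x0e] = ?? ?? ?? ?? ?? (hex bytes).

  after D0: wrote 5B at 0x02 = ad6bf3596d
  after D1: wrote 4B at 0x0a = 33ef0024
  after D2: wrote 7B at 0x04 = ad6bf3596d33ef
  after D3: wrote 7B at 0x0b = 6d33ef0024bf5f
  after D4: wrote 6B at 0x0e = bf5f588136a3
  after D5: wrote 7B at 0x12 = 6d33ef6d33efbf
query mem[0x16]=0x33, mem[0x19]=0x24, mem[0x13]=0x33, mem[0x08]=0x6d, mem[0x0e]=0xbf

MEM[0x16,0x19,0x13,0x08,0x0e] = 33 24 33 6d bf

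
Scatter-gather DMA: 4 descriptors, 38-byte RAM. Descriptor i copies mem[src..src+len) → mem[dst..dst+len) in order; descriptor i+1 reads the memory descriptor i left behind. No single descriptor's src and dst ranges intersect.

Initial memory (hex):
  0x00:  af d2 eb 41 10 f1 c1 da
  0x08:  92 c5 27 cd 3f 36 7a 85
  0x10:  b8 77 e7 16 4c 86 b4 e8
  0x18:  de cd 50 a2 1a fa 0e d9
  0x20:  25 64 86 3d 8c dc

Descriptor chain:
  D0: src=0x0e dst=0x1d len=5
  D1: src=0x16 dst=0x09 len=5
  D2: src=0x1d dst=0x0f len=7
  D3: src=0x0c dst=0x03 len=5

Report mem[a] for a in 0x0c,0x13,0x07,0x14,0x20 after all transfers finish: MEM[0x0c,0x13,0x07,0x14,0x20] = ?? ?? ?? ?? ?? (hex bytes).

#0 dst[0x1d+5] := {0x7a,0x85,0xb8,0x77,0xe7}
#1 dst[0x09+5] := {0xb4,0xe8,0xde,0xcd,0x50}
#2 dst[0x0f+7] := {0x7a,0x85,0xb8,0x77,0xe7,0x86,0x3d}
#3 dst[0x03+5] := {0xcd,0x50,0x7a,0x7a,0x85}
query mem[0x0c]=0xcd, mem[0x13]=0xe7, mem[0x07]=0x85, mem[0x14]=0x86, mem[0x20]=0x77

MEM[0x0c,0x13,0x07,0x14,0x20] = cd e7 85 86 77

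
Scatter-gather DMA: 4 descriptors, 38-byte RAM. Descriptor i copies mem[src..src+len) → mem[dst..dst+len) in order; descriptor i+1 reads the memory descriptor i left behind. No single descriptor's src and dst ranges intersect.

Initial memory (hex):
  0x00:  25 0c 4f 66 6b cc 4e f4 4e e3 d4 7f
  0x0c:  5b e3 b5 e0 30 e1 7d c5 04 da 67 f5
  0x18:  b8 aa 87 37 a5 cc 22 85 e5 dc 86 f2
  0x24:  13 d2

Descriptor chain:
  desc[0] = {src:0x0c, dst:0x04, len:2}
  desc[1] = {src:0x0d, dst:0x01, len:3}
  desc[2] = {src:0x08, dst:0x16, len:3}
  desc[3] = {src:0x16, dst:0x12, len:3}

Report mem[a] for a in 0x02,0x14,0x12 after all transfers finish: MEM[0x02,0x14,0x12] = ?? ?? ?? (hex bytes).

#0 dst[0x04+2] := {0x5b,0xe3}
#1 dst[0x01+3] := {0xe3,0xb5,0xe0}
#2 dst[0x16+3] := {0x4e,0xe3,0xd4}
#3 dst[0x12+3] := {0x4e,0xe3,0xd4}
query mem[0x02]=0xb5, mem[0x14]=0xd4, mem[0x12]=0x4e

MEM[0x02,0x14,0x12] = b5 d4 4e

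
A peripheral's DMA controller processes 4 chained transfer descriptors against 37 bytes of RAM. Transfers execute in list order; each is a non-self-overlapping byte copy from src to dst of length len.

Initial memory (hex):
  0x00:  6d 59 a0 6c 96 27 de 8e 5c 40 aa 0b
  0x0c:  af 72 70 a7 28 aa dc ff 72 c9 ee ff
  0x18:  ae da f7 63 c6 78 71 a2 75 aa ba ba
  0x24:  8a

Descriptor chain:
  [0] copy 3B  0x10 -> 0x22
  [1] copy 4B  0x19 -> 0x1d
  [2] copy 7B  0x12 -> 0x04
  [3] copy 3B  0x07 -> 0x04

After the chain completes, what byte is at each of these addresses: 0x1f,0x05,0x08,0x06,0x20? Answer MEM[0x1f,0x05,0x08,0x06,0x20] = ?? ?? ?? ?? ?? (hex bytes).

MEM[0x1f,0x05,0x08,0x06,0x20] = 63 ee ee ff c6

[0] 0x10->0x22 len=3 : 28 aa dc
[1] 0x19->0x1d len=4 : da f7 63 c6
[2] 0x12->0x04 len=7 : dc ff 72 c9 ee ff ae
[3] 0x07->0x04 len=3 : c9 ee ff
query mem[0x1f]=0x63, mem[0x05]=0xee, mem[0x08]=0xee, mem[0x06]=0xff, mem[0x20]=0xc6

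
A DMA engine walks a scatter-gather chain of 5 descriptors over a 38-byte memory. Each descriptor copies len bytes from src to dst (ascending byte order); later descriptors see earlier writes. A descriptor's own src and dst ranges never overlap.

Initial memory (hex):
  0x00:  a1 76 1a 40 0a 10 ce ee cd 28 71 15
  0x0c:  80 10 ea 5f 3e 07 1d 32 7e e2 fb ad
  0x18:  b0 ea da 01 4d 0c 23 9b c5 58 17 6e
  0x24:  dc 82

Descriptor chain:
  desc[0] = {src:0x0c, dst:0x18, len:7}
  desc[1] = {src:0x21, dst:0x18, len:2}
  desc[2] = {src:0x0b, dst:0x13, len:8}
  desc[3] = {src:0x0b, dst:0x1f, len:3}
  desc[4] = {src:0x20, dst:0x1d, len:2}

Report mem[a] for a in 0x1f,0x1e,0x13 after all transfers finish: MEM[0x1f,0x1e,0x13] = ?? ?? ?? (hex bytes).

[0] 0x0c->0x18 len=7 : 80 10 ea 5f 3e 07 1d
[1] 0x21->0x18 len=2 : 58 17
[2] 0x0b->0x13 len=8 : 15 80 10 ea 5f 3e 07 1d
[3] 0x0b->0x1f len=3 : 15 80 10
[4] 0x20->0x1d len=2 : 80 10
query mem[0x1f]=0x15, mem[0x1e]=0x10, mem[0x13]=0x15

MEM[0x1f,0x1e,0x13] = 15 10 15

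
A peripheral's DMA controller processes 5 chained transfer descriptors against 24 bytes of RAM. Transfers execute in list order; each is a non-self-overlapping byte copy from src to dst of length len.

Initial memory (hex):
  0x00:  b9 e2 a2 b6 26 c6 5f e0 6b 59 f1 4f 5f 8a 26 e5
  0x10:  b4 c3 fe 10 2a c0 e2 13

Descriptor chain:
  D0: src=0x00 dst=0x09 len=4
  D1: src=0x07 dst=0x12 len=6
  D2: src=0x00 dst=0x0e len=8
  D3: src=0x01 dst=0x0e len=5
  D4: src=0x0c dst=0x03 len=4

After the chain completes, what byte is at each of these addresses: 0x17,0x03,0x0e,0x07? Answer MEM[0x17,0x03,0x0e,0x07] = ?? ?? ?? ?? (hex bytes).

[0] 0x00->0x09 len=4 : b9 e2 a2 b6
[1] 0x07->0x12 len=6 : e0 6b b9 e2 a2 b6
[2] 0x00->0x0e len=8 : b9 e2 a2 b6 26 c6 5f e0
[3] 0x01->0x0e len=5 : e2 a2 b6 26 c6
[4] 0x0c->0x03 len=4 : b6 8a e2 a2
query mem[0x17]=0xb6, mem[0x03]=0xb6, mem[0x0e]=0xe2, mem[0x07]=0xe0

MEM[0x17,0x03,0x0e,0x07] = b6 b6 e2 e0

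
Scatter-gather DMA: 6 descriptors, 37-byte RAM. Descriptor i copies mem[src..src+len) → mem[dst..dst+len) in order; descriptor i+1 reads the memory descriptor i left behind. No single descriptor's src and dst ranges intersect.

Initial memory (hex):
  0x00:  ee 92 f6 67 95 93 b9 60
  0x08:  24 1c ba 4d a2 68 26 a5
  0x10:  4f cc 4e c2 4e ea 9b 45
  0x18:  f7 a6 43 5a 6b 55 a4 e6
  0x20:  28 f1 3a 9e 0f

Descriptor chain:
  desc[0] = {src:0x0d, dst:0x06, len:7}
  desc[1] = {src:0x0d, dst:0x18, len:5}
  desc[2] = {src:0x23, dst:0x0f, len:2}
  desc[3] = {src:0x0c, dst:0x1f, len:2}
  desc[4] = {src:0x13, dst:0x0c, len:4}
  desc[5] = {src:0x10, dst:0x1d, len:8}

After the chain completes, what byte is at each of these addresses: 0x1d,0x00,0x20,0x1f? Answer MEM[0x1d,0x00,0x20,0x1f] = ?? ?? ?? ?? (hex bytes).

MEM[0x1d,0x00,0x20,0x1f] = 0f ee c2 4e

D0: mem[0x06..0x0c] <- [68 26 a5 4f cc 4e c2]
D1: mem[0x18..0x1c] <- [68 26 a5 4f cc]
D2: mem[0x0f..0x10] <- [9e 0f]
D3: mem[0x1f..0x20] <- [c2 68]
D4: mem[0x0c..0x0f] <- [c2 4e ea 9b]
D5: mem[0x1d..0x24] <- [0f cc 4e c2 4e ea 9b 45]
query mem[0x1d]=0x0f, mem[0x00]=0xee, mem[0x20]=0xc2, mem[0x1f]=0x4e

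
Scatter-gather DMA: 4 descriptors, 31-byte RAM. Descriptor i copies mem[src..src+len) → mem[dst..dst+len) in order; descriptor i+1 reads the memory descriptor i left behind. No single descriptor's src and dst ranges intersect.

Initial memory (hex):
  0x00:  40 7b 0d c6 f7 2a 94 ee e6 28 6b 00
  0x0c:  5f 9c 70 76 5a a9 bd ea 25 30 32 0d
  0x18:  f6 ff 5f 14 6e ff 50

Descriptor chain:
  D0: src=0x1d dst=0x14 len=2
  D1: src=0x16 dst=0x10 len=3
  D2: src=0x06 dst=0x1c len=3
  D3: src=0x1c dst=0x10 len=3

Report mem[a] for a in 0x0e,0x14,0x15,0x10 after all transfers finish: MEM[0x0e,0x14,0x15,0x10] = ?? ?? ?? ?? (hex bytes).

MEM[0x0e,0x14,0x15,0x10] = 70 ff 50 94

  after D0: wrote 2B at 0x14 = ff50
  after D1: wrote 3B at 0x10 = 320df6
  after D2: wrote 3B at 0x1c = 94eee6
  after D3: wrote 3B at 0x10 = 94eee6
query mem[0x0e]=0x70, mem[0x14]=0xff, mem[0x15]=0x50, mem[0x10]=0x94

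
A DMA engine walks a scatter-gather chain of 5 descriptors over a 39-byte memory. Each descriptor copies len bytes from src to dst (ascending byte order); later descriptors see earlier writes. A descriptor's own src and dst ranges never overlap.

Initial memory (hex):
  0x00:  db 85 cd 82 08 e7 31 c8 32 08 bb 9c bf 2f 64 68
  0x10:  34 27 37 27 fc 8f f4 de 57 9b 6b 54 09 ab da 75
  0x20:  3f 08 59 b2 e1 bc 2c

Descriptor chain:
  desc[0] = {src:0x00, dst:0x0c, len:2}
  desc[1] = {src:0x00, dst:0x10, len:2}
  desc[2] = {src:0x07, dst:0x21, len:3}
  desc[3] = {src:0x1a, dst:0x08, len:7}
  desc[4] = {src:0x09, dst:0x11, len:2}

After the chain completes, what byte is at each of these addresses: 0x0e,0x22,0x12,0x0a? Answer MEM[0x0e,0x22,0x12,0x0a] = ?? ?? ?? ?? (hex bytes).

#0 dst[0x0c+2] := {0xdb,0x85}
#1 dst[0x10+2] := {0xdb,0x85}
#2 dst[0x21+3] := {0xc8,0x32,0x08}
#3 dst[0x08+7] := {0x6b,0x54,0x09,0xab,0xda,0x75,0x3f}
#4 dst[0x11+2] := {0x54,0x09}
query mem[0x0e]=0x3f, mem[0x22]=0x32, mem[0x12]=0x09, mem[0x0a]=0x09

MEM[0x0e,0x22,0x12,0x0a] = 3f 32 09 09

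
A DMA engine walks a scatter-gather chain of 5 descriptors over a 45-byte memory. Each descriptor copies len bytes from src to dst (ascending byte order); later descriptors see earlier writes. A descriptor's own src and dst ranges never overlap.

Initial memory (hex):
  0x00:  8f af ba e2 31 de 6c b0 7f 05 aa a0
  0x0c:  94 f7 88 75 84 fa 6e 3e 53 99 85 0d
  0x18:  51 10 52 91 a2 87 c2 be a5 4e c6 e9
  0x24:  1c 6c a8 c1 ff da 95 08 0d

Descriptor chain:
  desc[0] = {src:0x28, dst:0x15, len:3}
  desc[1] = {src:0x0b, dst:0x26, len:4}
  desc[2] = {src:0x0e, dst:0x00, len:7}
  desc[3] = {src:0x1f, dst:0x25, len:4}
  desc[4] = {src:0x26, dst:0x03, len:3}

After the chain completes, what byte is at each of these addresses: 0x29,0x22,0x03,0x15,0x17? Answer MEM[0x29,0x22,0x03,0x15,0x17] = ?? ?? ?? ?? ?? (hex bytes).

[0] 0x28->0x15 len=3 : ff da 95
[1] 0x0b->0x26 len=4 : a0 94 f7 88
[2] 0x0e->0x00 len=7 : 88 75 84 fa 6e 3e 53
[3] 0x1f->0x25 len=4 : be a5 4e c6
[4] 0x26->0x03 len=3 : a5 4e c6
query mem[0x29]=0x88, mem[0x22]=0xc6, mem[0x03]=0xa5, mem[0x15]=0xff, mem[0x17]=0x95

MEM[0x29,0x22,0x03,0x15,0x17] = 88 c6 a5 ff 95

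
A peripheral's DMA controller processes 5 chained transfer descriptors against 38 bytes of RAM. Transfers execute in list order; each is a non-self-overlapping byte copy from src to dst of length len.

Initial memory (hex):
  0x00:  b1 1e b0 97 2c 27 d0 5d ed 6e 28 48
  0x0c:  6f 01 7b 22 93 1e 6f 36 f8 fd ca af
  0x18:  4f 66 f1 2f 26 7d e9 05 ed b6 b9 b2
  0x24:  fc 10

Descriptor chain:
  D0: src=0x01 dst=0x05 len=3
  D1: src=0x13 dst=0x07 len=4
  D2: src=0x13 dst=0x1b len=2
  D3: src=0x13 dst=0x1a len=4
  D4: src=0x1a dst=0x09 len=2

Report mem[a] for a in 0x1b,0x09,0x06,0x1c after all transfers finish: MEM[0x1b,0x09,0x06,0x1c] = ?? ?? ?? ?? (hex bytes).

  after D0: wrote 3B at 0x05 = 1eb097
  after D1: wrote 4B at 0x07 = 36f8fdca
  after D2: wrote 2B at 0x1b = 36f8
  after D3: wrote 4B at 0x1a = 36f8fdca
  after D4: wrote 2B at 0x09 = 36f8
query mem[0x1b]=0xf8, mem[0x09]=0x36, mem[0x06]=0xb0, mem[0x1c]=0xfd

MEM[0x1b,0x09,0x06,0x1c] = f8 36 b0 fd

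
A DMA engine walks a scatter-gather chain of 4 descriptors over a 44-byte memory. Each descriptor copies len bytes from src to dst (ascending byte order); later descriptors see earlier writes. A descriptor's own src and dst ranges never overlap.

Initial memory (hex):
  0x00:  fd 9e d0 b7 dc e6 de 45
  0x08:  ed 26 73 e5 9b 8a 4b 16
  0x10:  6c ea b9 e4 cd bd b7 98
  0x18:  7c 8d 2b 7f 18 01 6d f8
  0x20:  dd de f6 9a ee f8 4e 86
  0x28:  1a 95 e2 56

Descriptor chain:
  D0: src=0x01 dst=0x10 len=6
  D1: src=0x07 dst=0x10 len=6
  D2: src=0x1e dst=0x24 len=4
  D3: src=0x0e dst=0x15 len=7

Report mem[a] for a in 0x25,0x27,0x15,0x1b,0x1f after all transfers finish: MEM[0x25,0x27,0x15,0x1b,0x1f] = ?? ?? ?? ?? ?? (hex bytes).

  after D0: wrote 6B at 0x10 = 9ed0b7dce6de
  after D1: wrote 6B at 0x10 = 45ed2673e59b
  after D2: wrote 4B at 0x24 = 6df8ddde
  after D3: wrote 7B at 0x15 = 4b1645ed2673e5
query mem[0x25]=0xf8, mem[0x27]=0xde, mem[0x15]=0x4b, mem[0x1b]=0xe5, mem[0x1f]=0xf8

MEM[0x25,0x27,0x15,0x1b,0x1f] = f8 de 4b e5 f8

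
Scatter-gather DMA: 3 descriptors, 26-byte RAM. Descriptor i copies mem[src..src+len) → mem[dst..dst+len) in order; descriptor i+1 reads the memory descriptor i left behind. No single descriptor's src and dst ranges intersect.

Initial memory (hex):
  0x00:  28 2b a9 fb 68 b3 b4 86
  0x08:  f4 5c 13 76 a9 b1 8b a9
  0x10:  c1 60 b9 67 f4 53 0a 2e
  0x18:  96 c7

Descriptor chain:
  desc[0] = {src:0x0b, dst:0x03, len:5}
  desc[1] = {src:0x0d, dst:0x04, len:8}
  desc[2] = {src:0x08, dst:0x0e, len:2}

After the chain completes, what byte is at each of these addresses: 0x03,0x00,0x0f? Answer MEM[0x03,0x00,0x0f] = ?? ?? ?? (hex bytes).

MEM[0x03,0x00,0x0f] = 76 28 b9

  after D0: wrote 5B at 0x03 = 76a9b18ba9
  after D1: wrote 8B at 0x04 = b18ba9c160b967f4
  after D2: wrote 2B at 0x0e = 60b9
query mem[0x03]=0x76, mem[0x00]=0x28, mem[0x0f]=0xb9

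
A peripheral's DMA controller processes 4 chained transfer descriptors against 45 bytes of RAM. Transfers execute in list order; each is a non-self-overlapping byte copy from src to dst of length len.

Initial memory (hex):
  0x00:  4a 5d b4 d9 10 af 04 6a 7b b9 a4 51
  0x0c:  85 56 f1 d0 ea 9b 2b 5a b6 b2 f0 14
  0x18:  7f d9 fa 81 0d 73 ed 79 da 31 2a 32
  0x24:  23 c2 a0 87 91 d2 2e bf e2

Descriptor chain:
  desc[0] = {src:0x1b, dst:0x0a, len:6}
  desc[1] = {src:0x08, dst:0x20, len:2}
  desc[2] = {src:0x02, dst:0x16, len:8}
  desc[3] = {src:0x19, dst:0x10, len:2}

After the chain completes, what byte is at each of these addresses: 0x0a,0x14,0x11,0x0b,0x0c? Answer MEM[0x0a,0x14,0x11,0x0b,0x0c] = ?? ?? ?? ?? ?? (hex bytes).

[0] 0x1b->0x0a len=6 : 81 0d 73 ed 79 da
[1] 0x08->0x20 len=2 : 7b b9
[2] 0x02->0x16 len=8 : b4 d9 10 af 04 6a 7b b9
[3] 0x19->0x10 len=2 : af 04
query mem[0x0a]=0x81, mem[0x14]=0xb6, mem[0x11]=0x04, mem[0x0b]=0x0d, mem[0x0c]=0x73

MEM[0x0a,0x14,0x11,0x0b,0x0c] = 81 b6 04 0d 73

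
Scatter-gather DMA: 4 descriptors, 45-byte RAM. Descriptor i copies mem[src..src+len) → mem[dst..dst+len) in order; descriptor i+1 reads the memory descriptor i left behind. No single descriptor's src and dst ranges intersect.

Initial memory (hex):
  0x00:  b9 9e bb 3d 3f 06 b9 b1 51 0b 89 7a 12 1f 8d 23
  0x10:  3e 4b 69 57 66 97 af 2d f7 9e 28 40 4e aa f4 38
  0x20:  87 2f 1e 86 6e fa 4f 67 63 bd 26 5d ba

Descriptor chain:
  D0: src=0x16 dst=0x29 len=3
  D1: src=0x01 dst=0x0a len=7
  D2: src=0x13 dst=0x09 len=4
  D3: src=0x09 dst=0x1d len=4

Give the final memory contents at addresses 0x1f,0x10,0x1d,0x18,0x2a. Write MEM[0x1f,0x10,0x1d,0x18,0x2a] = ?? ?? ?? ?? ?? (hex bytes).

MEM[0x1f,0x10,0x1d,0x18,0x2a] = 97 b1 57 f7 2d

D0: mem[0x29..0x2b] <- [af 2d f7]
D1: mem[0x0a..0x10] <- [9e bb 3d 3f 06 b9 b1]
D2: mem[0x09..0x0c] <- [57 66 97 af]
D3: mem[0x1d..0x20] <- [57 66 97 af]
query mem[0x1f]=0x97, mem[0x10]=0xb1, mem[0x1d]=0x57, mem[0x18]=0xf7, mem[0x2a]=0x2d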